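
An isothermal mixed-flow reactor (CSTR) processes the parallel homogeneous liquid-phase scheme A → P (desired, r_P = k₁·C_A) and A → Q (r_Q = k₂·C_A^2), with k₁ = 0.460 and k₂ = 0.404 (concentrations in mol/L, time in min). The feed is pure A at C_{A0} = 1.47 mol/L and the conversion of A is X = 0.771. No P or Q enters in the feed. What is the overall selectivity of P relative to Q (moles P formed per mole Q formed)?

Exit C_A = C_{A0}(1−X) = 1.47×0.229 = 0.3366 mol/L.
A CSTR operates uniformly at the exit composition, giving r_P = 0.1548 and r_Q = 0.04578 (each k·C_A^n at C_A = 0.3366).
Overall selectivity = C_P/C_Q = r_Pτ/(r_Qτ) = r_P/r_Q = 3.38.

3.38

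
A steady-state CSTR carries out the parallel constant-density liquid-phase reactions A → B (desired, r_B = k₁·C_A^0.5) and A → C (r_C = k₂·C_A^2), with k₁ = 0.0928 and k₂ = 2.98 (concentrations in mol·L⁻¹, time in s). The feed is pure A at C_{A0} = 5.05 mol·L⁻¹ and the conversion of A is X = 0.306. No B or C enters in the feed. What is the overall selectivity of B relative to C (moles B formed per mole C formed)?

Exit C_A = C_{A0}(1−X) = 5.05×0.694 = 3.505 mol·L⁻¹.
A CSTR operates uniformly at the exit composition, giving r_B = 0.1737 and r_C = 36.60 (each k·C_A^n at C_A = 3.505).
Overall selectivity = C_B/C_C = r_Bτ/(r_Cτ) = r_B/r_C = 0.00475.

0.00475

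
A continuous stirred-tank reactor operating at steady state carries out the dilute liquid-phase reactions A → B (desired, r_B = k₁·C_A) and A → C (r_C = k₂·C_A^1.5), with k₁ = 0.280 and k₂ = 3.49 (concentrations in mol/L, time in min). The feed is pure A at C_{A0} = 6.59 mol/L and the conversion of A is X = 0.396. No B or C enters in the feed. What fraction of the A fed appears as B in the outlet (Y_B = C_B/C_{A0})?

0.0153

Exit C_A = C_{A0}(1−X) = 6.59×0.604 = 3.980 mol/L.
In a CSTR the entire volume is at exit conditions, so r_B = 0.280×3.980 = 1.115 and r_C = 3.49×3.980^1.5 = 27.71.
Fraction of consumed A going to B: r_B/(r_B+r_C) = 0.03866.
C_B = 0.03866·C_{A0}·X = 0.03866×6.59×0.396 = 0.101 mol/L; Y_B = C_B/C_{A0} = 0.0153.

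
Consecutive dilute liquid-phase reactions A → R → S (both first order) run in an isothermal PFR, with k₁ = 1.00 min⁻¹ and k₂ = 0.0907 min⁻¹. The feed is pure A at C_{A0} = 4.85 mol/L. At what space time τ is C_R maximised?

2.64 min

For first-order series the maximum of C_R occurs at τ_opt = ln(k₂/k₁)/(k₂−k₁).
= ln(0.0907/1.00)/(0.0907−1.00) = ln(0.09070)/-0.9093 = -2.400/-0.9093 = 2.64 min.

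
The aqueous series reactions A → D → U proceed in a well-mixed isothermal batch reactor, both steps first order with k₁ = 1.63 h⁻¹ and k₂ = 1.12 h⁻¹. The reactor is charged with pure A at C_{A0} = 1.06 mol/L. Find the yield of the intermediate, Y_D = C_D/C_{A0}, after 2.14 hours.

The intermediate concentration in a first-order A→B→C sequence is C_D = k₁C_{A0}(e^(−k₁t) − e^(−k₂t))/(k₂−k₁).
e^(−k₁t) = e^(−1.63×2.14) = e^(−3.488) = 0.03056; e^(−k₂t) = e^(−2.397) = 0.09101.
C_D = 1.63×1.06/(1.12−1.63) × (0.03056−0.09101) = (-3.388)×(-0.06045) = 0.2048 mol/L.
Y_D = C_D/C_{A0} = 0.2048/1.06 = 0.193.

0.193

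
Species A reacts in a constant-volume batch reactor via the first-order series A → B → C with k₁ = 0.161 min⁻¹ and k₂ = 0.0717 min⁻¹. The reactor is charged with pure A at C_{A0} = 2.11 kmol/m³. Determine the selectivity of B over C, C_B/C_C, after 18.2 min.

The intermediate concentration in a first-order A→B→C sequence is C_B = k₁C_{A0}(e^(−k₁t) − e^(−k₂t))/(k₂−k₁).
e^(−k₁t) = e^(−0.161×18.2) = e^(−2.930) = 0.05339; e^(−k₂t) = e^(−1.305) = 0.2712.
C_B = 0.161×2.11/(0.0717−0.161) × (0.05339−0.2712) = (-3.804)×(-0.2178) = 0.8286 kmol/m³.
C_A = C_{A0}e^(−k₁t) = 0.1126 kmol/m³, so C_C = C_{A0}−C_A−C_B = 1.169 kmol/m³; C_B/C_C = 0.709.

0.709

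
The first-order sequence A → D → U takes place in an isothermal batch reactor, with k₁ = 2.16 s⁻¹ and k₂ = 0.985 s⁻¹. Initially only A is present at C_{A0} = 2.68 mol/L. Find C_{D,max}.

For a first-order series the maximum intermediate yield is C_{D,max}/C_{A0} = (k₁/k₂)^[k₂/(k₂−k₁)].
= (2.16/0.985)^(0.985/(0.985−2.16)) = (2.193)^(-0.8383) = 0.5178.
C_{D,max} = 0.5178×2.68 = 1.39 mol/L.

1.39 mol/L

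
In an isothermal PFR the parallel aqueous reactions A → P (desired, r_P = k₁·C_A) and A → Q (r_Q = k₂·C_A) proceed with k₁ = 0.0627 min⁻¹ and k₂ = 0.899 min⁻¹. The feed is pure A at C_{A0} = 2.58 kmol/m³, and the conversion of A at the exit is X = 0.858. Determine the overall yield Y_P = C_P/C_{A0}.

0.0559

C_A = C_{A0}(1−X) = 0.3664 kmol/m³.
Both paths are first order in A, so the instantaneous fraction to P is constant: dC_P/d(−C_A) = k₁/(k₁+k₂) = 0.06520.
C_P = 0.06520·(C_{A0}−C_A) = 0.06520×2.214 = 0.144 kmol/m³.
Y_P = C_P/C_{A0} = 0.1443/2.58 = 0.0559.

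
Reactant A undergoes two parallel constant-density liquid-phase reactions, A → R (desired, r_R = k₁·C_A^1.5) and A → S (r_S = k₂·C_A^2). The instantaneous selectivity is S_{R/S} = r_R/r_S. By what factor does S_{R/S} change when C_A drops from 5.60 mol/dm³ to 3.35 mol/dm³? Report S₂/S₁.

S_{R/S} = (k₁/k₂)·C_A^-0.5, so S₂/S₁ = (C_{A,2}/C_{A,1})^-0.5.
= (3.35/5.60)^(-0.5) = (0.5982)^(-0.5) = 1.29.
Selectivity toward R rises as C_A falls — low-concentration operation is favoured.

1.29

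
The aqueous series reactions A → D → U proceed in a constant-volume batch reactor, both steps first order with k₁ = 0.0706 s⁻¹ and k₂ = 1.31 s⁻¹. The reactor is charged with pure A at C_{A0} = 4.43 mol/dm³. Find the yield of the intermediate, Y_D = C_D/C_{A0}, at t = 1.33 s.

The intermediate concentration in a first-order A→B→C sequence is C_D = k₁C_{A0}(e^(−k₁t) − e^(−k₂t))/(k₂−k₁).
e^(−k₁t) = e^(−0.0706×1.33) = e^(−0.09390) = 0.9104; e^(−k₂t) = e^(−1.742) = 0.1751.
C_D = 0.0706×4.43/(1.31−0.0706) × (0.9104−0.1751) = 0.2523×0.7353 = 0.1855 mol/dm³.
Y_D = C_D/C_{A0} = 0.1855/4.43 = 0.0419.

0.0419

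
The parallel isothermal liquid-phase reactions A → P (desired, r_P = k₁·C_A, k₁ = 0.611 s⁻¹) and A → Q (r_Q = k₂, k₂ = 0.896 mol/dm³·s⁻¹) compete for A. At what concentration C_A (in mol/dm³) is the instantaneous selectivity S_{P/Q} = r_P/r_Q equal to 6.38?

9.36 mol/dm³

S_{P/Q} = (k₁/k₂)·C_A ⇒ C_A = S·k₂/k₁.
= 6.38×0.896/0.611 = 9.36 mol/dm³.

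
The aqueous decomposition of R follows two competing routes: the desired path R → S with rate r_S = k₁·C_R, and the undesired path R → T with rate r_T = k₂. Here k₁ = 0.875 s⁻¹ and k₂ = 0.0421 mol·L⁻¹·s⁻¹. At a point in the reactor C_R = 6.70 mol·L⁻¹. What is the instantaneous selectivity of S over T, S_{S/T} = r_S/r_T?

S_{S/T} = r_S/r_T = (k₁·C_R)/(k₂) = (k₁/k₂)·C_R.
= (0.875×6.700) / (0.0421) = 5.862/0.04210 = 139.
Since the desired path is higher order in R, keeping C_R high (PFR or concentrated feed) favours S.

139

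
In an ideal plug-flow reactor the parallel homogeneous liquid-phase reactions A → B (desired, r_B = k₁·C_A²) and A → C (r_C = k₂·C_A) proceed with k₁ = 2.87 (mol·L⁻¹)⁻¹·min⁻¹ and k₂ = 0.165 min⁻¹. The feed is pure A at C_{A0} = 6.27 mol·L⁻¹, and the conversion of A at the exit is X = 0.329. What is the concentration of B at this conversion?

C_A = C_{A0}(1−X) = 4.207 mol·L⁻¹.
Along a PFR/batch, dC_C/dC_A = −r_C/(r_B+r_C) = −k₂/(k₂+k₁·C_A).
Integrating from C_{A0} to C_A: C_C = (0.165/2.87)·ln[(0.165+2.87·6.27)/(0.165+2.87·4.21)] = 0.05749·ln(18.16/12.24) = 0.02268 mol·L⁻¹.
Then C_B = (C_{A0}−C_A) − C_C = 2.063 − 0.02268 = 2.040 mol·L⁻¹.

2.04 mol·L⁻¹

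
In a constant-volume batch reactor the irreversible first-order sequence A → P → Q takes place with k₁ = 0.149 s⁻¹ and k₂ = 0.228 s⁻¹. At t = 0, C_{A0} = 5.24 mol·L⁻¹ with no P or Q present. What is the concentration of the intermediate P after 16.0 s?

0.654 mol·L⁻¹

The intermediate concentration in a first-order A→B→C sequence is C_P = k₁C_{A0}(e^(−k₁t) − e^(−k₂t))/(k₂−k₁).
e^(−k₁t) = e^(−0.149×16.0) = e^(−2.384) = 0.09218; e^(−k₂t) = e^(−3.648) = 0.02604.
C_P = 0.149×5.24/(0.228−0.149) × (0.09218−0.02604) = 9.883×0.06614 = 0.6536 mol·L⁻¹.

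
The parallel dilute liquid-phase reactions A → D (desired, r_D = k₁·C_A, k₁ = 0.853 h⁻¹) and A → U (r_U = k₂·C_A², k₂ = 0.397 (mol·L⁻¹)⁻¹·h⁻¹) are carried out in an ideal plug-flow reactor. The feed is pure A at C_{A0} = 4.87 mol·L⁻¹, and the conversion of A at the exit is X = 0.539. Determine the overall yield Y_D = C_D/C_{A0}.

C_A = C_{A0}(1−X) = 2.245 mol·L⁻¹.
Along a PFR/batch, dC_D/dC_A = −r_D/(r_D+r_U) = −k₁/(k₁+k₂·C_A).
Integrating from C_{A0} to C_A: C_D = (0.853/0.397)·ln[(0.853+0.397·4.87)/(0.853+0.397·2.25)] = 2.149·ln(2.786/1.744) = 1.006 mol·L⁻¹.
Y_D = C_D/C_{A0} = 1.006/4.87 = 0.207.

0.207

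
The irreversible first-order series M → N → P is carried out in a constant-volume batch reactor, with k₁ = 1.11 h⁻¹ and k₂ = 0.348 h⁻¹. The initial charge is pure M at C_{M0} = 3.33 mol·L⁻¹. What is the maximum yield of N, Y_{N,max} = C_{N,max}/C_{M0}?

0.589

At the optimum, C_{N,max}/C_{M0} = (k₁/k₂)^[k₂/(k₂−k₁)].
= (1.11/0.348)^(0.348/(0.348−1.11)) = (3.190)^(-0.4567) = 0.5888.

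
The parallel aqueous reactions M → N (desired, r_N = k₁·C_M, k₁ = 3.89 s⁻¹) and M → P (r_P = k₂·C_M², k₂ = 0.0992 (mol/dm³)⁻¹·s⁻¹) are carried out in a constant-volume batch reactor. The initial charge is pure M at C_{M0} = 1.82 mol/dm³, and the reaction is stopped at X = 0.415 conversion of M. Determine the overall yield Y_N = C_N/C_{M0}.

0.400

C_M = C_{M0}(1−X) = 1.065 mol/dm³.
Along a PFR/batch, dC_N/dC_M = −r_N/(r_N+r_P) = −k₁/(k₁+k₂·C_M).
Integrating from C_{M0} to C_M: C_N = (3.89/0.0992)·ln[(3.89+0.0992·1.82)/(3.89+0.0992·1.06)] = 39.21·ln(4.071/3.996) = 0.7285 mol/dm³.
Y_N = C_N/C_{M0} = 0.7285/1.82 = 0.400.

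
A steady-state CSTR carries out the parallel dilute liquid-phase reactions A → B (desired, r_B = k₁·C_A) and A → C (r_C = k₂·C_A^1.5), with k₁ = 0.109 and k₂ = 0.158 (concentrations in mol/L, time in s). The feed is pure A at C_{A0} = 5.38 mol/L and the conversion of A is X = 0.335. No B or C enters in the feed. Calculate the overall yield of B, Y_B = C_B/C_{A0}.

Exit C_A = C_{A0}(1−X) = 5.38×0.665 = 3.578 mol/L.
Rates in a CSTR are evaluated at the outlet concentration: r_B = 0.109×3.578 = 0.3900, r_C = 0.158×3.578^1.5 = 1.069.
Fraction of consumed A going to B: r_B/(r_B+r_C) = 0.2673.
C_B = 0.2673·C_{A0}·X = 0.2673×5.38×0.335 = 0.482 mol/L; Y_B = C_B/C_{A0} = 0.0895.

0.0895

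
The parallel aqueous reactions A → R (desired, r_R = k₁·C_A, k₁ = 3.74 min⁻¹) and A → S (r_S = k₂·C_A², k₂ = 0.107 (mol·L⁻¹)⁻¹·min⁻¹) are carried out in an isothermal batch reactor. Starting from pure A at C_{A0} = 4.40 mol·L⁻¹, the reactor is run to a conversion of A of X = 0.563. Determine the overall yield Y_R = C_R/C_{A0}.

0.516

C_A = C_{A0}(1−X) = 1.923 mol·L⁻¹.
Along a PFR/batch, dC_R/dC_A = −r_R/(r_R+r_S) = −k₁/(k₁+k₂·C_A).
Integrating from C_{A0} to C_A: C_R = (3.74/0.107)·ln[(3.74+0.107·4.40)/(3.74+0.107·1.92)] = 34.95·ln(4.211/3.946) = 2.273 mol·L⁻¹.
Y_R = C_R/C_{A0} = 2.273/4.40 = 0.516.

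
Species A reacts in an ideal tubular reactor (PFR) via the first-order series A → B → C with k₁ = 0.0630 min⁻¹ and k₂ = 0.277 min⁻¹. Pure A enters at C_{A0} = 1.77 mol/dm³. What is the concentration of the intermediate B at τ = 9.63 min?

0.248 mol/dm³

Solving the coupled first-order balances gives C_B(τ) = [k₁/(k₂−k₁)]·C_{A0}·(e^(−k₁τ) − e^(−k₂τ)).
e^(−k₁τ) = e^(−0.0630×9.63) = e^(−0.6067) = 0.5452; e^(−k₂τ) = e^(−2.668) = 0.06942.
C_B = 0.0630×1.77/(0.277−0.0630) × (0.5452−0.06942) = 0.5211×0.4757 = 0.2479 mol/dm³.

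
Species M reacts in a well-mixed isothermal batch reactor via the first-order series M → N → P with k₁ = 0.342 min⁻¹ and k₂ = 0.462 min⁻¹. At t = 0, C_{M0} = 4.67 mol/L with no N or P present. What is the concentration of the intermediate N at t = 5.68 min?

0.943 mol/L

Solving the coupled first-order balances gives C_N(t) = [k₁/(k₂−k₁)]·C_{M0}·(e^(−k₁t) − e^(−k₂t)).
e^(−k₁t) = e^(−0.342×5.68) = e^(−1.943) = 0.1433; e^(−k₂t) = e^(−2.624) = 0.07250.
C_N = 0.342×4.67/(0.462−0.342) × (0.1433−0.07250) = 13.31×0.07084 = 0.9428 mol/L.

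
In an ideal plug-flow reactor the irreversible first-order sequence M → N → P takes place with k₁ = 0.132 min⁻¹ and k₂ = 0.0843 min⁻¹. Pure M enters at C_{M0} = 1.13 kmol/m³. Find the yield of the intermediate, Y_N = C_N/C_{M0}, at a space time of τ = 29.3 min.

0.176

For first-order series with pure M initially, C_N(τ) = k₁C_{M0}/(k₂−k₁)·(e^(−k₁τ) − e^(−k₂τ)).
e^(−k₁τ) = e^(−0.132×29.3) = e^(−3.868) = 0.02091; e^(−k₂τ) = e^(−2.470) = 0.08459.
C_N = 0.132×1.13/(0.0843−0.132) × (0.02091−0.08459) = (-3.127)×(-0.06368) = 0.1991 kmol/m³.
Y_N = C_N/C_{M0} = 0.1991/1.13 = 0.176.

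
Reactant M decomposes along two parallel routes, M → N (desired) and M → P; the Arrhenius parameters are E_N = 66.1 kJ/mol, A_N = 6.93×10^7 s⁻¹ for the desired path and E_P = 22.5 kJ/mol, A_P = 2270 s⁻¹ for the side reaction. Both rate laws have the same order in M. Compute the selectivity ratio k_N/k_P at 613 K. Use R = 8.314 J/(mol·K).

5.88

With equal orders, S_{N/P} = k_N/k_P = (A_N/A_P)·exp[(E_P−E_N)/(RT)].
(E_P−E_N)/(RT) = (22.5−66.1)×10³/(8.314×613) = -43600/5096 = -8.555.
k_N/k_P = (6.93×10^7/2270)·exp(-8.555) = 30529 × 1.926×10^-4 = 5.88.
Since E_N > E_P, raising the temperature improves selectivity toward N.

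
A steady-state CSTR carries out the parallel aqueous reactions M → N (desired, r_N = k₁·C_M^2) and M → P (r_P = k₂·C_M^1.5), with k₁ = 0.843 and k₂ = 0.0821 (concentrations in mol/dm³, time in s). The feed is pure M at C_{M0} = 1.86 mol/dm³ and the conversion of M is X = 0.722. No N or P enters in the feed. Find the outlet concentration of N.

Exit C_M = C_{M0}(1−X) = 1.86×0.278 = 0.5171 mol/dm³.
A CSTR operates uniformly at the exit composition, giving r_N = 0.2254 and r_P = 0.03053 (each k·C_M^n at C_M = 0.5171).
Fraction of consumed M going to N: r_N/(r_N+r_P) = 0.8807.
C_N = 0.8807·C_{M0}·X = 0.8807×1.86×0.722 = 1.18 mol/dm³.

1.18 mol/dm³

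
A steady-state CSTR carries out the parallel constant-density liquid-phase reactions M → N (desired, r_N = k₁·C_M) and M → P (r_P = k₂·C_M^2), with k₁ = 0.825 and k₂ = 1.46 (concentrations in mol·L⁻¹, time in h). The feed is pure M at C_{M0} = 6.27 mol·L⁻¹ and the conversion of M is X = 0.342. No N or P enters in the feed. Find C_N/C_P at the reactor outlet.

0.137

Exit C_M = C_{M0}(1−X) = 6.27×0.658 = 4.126 mol·L⁻¹.
Rates in a CSTR are evaluated at the outlet concentration: r_N = 0.825×4.126 = 3.404, r_P = 1.46×4.126^2 = 24.85.
Overall selectivity = C_N/C_P = r_Nτ/(r_Pτ) = r_N/r_P = 0.137.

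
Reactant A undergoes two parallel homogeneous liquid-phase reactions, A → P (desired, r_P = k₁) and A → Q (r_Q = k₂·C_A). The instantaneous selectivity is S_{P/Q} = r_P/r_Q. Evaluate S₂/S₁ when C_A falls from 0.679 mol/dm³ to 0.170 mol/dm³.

3.99

S_{P/Q} = (k₁/k₂)·C_A⁻¹, so S₂/S₁ = (C_{A,2}/C_{A,1})⁻¹.
= 0.679/0.170 = 3.99.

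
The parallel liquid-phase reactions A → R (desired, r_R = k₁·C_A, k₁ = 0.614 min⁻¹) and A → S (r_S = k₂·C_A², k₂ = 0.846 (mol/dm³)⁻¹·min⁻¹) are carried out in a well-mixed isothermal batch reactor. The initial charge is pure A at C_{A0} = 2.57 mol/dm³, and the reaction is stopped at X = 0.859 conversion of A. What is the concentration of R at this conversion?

0.804 mol/dm³

C_A = C_{A0}(1−X) = 0.3624 mol/dm³.
Along a PFR/batch, dC_R/dC_A = −r_R/(r_R+r_S) = −k₁/(k₁+k₂·C_A).
Integrating from C_{A0} to C_A: C_R = (0.614/0.846)·ln[(0.614+0.846·2.57)/(0.614+0.846·0.362)] = 0.7258·ln(2.788/0.9206) = 0.8043 mol/dm³.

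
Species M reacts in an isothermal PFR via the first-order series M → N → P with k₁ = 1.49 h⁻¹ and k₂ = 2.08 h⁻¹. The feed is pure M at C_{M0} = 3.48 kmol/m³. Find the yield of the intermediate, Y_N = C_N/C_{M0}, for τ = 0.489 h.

The intermediate concentration in a first-order A→B→C sequence is C_N = k₁C_{M0}(e^(−k₁τ) − e^(−k₂τ))/(k₂−k₁).
e^(−k₁τ) = e^(−1.49×0.489) = e^(−0.7286) = 0.4826; e^(−k₂τ) = e^(−1.017) = 0.3616.
C_N = 1.49×3.48/(2.08−1.49) × (0.4826−0.3616) = 8.788×0.1209 = 1.063 kmol/m³.
Y_N = C_N/C_{M0} = 1.063/3.48 = 0.305.

0.305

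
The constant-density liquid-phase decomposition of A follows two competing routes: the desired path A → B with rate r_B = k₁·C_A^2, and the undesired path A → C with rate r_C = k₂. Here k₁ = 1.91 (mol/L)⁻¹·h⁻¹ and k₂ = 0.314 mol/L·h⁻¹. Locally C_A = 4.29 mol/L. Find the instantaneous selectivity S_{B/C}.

112

S_{B/C} = r_B/r_C = (k₁·C_A^2)/(k₂) = (k₁/k₂)·C_A^2.
= (1.91×4.290^2) / (0.314) = 35.15/0.3140 = 112.
Since the desired path is higher order in A, keeping C_A high (PFR or concentrated feed) favours B.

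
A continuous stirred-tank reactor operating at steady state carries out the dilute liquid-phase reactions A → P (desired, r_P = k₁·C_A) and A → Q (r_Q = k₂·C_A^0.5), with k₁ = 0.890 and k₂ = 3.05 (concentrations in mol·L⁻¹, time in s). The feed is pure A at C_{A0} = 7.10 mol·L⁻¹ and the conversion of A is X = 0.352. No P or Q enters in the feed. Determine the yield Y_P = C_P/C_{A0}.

0.136

Exit C_A = C_{A0}(1−X) = 7.10×0.648 = 4.601 mol·L⁻¹.
Rates in a CSTR are evaluated at the outlet concentration: r_P = 0.890×4.601 = 4.095, r_Q = 3.05×4.601^0.5 = 6.542.
Fraction of consumed A going to P: r_P/(r_P+r_Q) = 0.3850.
C_P = 0.3850·C_{A0}·X = 0.3850×7.10×0.352 = 0.962 mol·L⁻¹; Y_P = C_P/C_{A0} = 0.136.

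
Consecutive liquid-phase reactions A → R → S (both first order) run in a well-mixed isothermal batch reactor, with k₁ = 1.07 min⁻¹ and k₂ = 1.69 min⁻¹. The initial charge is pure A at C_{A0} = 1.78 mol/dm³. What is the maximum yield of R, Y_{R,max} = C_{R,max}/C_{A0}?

0.288

Evaluating C_R at t_opt = ln(k₂/k₁)/(k₂−k₁) gives C_{R,max}/C_{A0} = (k₁/k₂)^[k₂/(k₂−k₁)].
= (1.07/1.69)^(1.69/(1.69−1.07)) = (0.6331)^(2.726) = 0.2877.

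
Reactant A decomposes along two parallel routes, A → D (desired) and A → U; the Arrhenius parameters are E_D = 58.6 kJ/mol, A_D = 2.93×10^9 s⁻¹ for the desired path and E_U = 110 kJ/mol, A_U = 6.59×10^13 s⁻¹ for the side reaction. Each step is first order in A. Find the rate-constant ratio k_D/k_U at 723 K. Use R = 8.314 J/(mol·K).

0.230

With equal orders, S_{D/U} = k_D/k_U = (A_D/A_U)·exp[(E_U−E_D)/(RT)].
(E_U−E_D)/(RT) = (110−58.6)×10³/(8.314×723) = 51400/6011 = 8.551.
k_D/k_U = (2.93×10^9/6.59×10^13)·exp(8.551) = 4.446×10^-5 × 5172 = 0.230.
Since E_D < E_U, lowering the temperature improves selectivity toward D.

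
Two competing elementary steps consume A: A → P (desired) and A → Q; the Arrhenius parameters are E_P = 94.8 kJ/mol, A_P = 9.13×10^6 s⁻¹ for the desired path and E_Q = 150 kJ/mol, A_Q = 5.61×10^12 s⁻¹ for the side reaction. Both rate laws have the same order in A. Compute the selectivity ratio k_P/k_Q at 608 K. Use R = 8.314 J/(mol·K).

With equal orders, S_{P/Q} = k_P/k_Q = (A_P/A_Q)·exp[(E_Q−E_P)/(RT)].
(E_Q−E_P)/(RT) = (150−94.8)×10³/(8.314×608) = 55200/5055 = 10.92.
k_P/k_Q = (9.13×10^6/5.61×10^12)·exp(10.92) = 1.627×10^-6 × 55275 = 0.0900.

0.0900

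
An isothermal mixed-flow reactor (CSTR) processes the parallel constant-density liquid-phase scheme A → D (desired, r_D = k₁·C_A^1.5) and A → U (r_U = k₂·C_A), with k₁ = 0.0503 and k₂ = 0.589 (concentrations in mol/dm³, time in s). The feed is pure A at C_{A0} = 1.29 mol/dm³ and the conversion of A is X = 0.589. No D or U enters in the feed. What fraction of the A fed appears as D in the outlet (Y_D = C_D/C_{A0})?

0.0345

Exit C_A = C_{A0}(1−X) = 1.29×0.411 = 0.5302 mol/dm³.
Rates in a CSTR are evaluated at the outlet concentration: r_D = 0.0503×0.5302^1.5 = 0.01942, r_U = 0.589×0.5302 = 0.3123.
Fraction of consumed A going to D: r_D/(r_D+r_U) = 0.05854.
C_D = 0.05854·C_{A0}·X = 0.05854×1.29×0.589 = 0.0445 mol/dm³; Y_D = C_D/C_{A0} = 0.0345.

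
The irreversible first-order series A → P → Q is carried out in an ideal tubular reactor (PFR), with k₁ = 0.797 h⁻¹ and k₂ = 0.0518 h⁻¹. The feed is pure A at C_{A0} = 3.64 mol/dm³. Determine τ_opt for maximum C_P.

3.67 h

Setting dC_P/dτ = 0 gives τ_opt = ln(k₂/k₁)/(k₂−k₁).
= ln(0.0518/0.797)/(0.0518−0.797) = ln(0.06499)/-0.7452 = -2.733/-0.7452 = 3.67 h.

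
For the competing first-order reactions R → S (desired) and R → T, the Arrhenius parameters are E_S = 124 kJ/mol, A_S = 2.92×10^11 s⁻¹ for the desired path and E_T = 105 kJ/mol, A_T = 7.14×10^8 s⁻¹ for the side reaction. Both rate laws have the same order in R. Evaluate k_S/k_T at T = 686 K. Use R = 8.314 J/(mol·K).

Since both paths have the same order in R, the concentration cancels and S_{S/T} = k_S/k_T = (A_S/A_T)·exp[(E_T−E_S)/(RT)].
(E_T−E_S)/(RT) = (105−124)×10³/(8.314×686) = -19000/5703 = -3.331.
k_S/k_T = (2.92×10^11/7.14×10^8)·exp(-3.331) = 409.0 × 0.03575 = 14.6.

14.6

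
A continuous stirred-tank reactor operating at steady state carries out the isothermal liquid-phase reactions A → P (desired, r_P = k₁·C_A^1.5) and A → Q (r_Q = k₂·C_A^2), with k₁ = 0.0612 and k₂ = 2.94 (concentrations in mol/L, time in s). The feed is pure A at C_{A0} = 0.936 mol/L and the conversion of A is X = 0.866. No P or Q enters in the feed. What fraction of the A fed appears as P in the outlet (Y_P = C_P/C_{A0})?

Exit C_A = C_{A0}(1−X) = 0.936×0.134 = 0.1254 mol/L.
Rates in a CSTR are evaluated at the outlet concentration: r_P = 0.0612×0.1254^1.5 = 0.002718, r_Q = 2.94×0.1254^2 = 0.04625.
Fraction of consumed A going to P: r_P/(r_P+r_Q) = 0.05551.
C_P = 0.05551·C_{A0}·X = 0.05551×0.936×0.866 = 0.0450 mol/L; Y_P = C_P/C_{A0} = 0.0481.

0.0481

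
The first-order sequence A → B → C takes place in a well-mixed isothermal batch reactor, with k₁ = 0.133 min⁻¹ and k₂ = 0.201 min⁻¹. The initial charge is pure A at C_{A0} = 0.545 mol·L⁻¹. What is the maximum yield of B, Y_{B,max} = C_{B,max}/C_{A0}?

For a first-order series the maximum intermediate yield is C_{B,max}/C_{A0} = (k₁/k₂)^[k₂/(k₂−k₁)].
= (0.133/0.201)^(0.201/(0.201−0.133)) = (0.6617)^(2.956) = 0.2950.

0.295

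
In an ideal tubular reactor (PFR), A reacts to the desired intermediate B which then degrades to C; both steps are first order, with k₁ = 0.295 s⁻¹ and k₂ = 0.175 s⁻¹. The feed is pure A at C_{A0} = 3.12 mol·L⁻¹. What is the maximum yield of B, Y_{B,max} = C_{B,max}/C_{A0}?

For a first-order series the maximum intermediate yield is C_{B,max}/C_{A0} = (k₁/k₂)^[k₂/(k₂−k₁)].
= (0.295/0.175)^(0.175/(0.175−0.295)) = (1.686)^(-1.458) = 0.4670.

0.467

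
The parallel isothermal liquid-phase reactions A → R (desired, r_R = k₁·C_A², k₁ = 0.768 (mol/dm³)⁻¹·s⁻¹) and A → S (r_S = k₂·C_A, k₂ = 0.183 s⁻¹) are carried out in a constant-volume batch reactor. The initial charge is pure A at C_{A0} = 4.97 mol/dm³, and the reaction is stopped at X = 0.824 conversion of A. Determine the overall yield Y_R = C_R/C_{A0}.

0.750

C_A = C_{A0}(1−X) = 0.8747 mol/dm³.
Along a PFR/batch, dC_S/dC_A = −r_S/(r_R+r_S) = −k₂/(k₂+k₁·C_A).
Integrating from C_{A0} to C_A: C_S = (0.183/0.768)·ln[(0.183+0.768·4.97)/(0.183+0.768·0.875)] = 0.2383·ln(4.000/0.8548) = 0.3677 mol/dm³.
Then C_R = (C_{A0}−C_A) − C_S = 4.095 − 0.3677 = 3.728 mol/dm³.
Y_R = C_R/C_{A0} = 3.728/4.97 = 0.750.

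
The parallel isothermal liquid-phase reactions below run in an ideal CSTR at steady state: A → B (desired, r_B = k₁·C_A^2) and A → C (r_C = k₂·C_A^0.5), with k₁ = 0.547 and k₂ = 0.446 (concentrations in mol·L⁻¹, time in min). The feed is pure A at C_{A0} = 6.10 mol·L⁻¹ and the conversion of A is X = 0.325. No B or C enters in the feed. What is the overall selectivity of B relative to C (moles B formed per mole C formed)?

10.2

Exit C_A = C_{A0}(1−X) = 6.10×0.675 = 4.117 mol·L⁻¹.
In a CSTR the entire volume is at exit conditions, so r_B = 0.547×4.117^2 = 9.274 and r_C = 0.446×4.117^0.5 = 0.9050.
Overall selectivity = C_B/C_C = r_Bτ/(r_Cτ) = r_B/r_C = 10.2.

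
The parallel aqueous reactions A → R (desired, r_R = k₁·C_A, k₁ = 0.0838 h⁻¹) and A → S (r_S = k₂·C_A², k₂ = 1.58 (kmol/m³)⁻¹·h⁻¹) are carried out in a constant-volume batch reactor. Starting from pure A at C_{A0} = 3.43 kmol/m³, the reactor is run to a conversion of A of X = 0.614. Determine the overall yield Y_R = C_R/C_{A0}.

C_A = C_{A0}(1−X) = 1.324 kmol/m³.
Along a PFR/batch, dC_R/dC_A = −r_R/(r_R+r_S) = −k₁/(k₁+k₂·C_A).
Integrating from C_{A0} to C_A: C_R = (0.0838/1.58)·ln[(0.0838+1.58·3.43)/(0.0838+1.58·1.32)] = 0.05304·ln(5.503/2.176) = 0.04922 kmol/m³.
Y_R = C_R/C_{A0} = 0.04922/3.43 = 0.0143.

0.0143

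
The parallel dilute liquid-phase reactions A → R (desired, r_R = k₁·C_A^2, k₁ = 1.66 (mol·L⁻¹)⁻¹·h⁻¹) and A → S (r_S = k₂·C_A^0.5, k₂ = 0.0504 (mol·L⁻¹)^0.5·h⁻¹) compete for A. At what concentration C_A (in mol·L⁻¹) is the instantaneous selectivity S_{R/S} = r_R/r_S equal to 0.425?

S_{R/S} = (k₁/k₂)·C_A^1.5 ⇒ C_A = (S·k₂/k₁)^(1/1.5).
= (0.425×0.0504/1.66)^(0.6667) = (0.01290)^(0.6667) = 0.0550 mol·L⁻¹.

0.0550 mol·L⁻¹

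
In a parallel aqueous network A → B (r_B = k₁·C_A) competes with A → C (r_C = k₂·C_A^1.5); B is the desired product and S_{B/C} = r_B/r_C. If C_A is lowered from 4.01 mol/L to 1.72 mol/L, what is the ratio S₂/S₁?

S_{B/C} = (k₁/k₂)·C_A^-0.5, so S₂/S₁ = (C_{A,2}/C_{A,1})^-0.5.
= (1.72/4.01)^(-0.5) = (0.4289)^(-0.5) = 1.53.
Selectivity toward B rises as C_A falls — low-concentration operation is favoured.

1.53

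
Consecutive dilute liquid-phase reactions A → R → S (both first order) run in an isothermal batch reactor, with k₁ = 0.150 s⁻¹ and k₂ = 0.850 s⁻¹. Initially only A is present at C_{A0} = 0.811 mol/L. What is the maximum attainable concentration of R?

Evaluating C_R at t_opt = ln(k₂/k₁)/(k₂−k₁) gives C_{R,max}/C_{A0} = (k₁/k₂)^[k₂/(k₂−k₁)].
= (0.150/0.850)^(0.850/(0.850−0.150)) = (0.1765)^(1.214) = 0.1217.
C_{R,max} = 0.1217×0.811 = 0.0987 mol/L.

0.0987 mol/L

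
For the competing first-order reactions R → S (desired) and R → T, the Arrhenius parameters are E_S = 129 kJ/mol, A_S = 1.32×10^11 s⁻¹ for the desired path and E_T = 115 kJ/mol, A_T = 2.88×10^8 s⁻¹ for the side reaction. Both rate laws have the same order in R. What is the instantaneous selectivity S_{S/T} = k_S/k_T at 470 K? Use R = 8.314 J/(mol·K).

Since both paths have the same order in R, the concentration cancels and S_{S/T} = k_S/k_T = (A_S/A_T)·exp[(E_T−E_S)/(RT)].
(E_T−E_S)/(RT) = (115−129)×10³/(8.314×470) = -14000/3908 = -3.583.
k_S/k_T = (1.32×10^11/2.88×10^8)·exp(-3.583) = 458.3 × 0.02780 = 12.7.

12.7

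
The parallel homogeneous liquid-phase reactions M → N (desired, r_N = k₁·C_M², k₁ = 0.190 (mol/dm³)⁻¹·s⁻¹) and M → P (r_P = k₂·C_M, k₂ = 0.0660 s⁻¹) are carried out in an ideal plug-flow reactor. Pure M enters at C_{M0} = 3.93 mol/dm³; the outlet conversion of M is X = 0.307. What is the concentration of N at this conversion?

1.09 mol/dm³

C_M = C_{M0}(1−X) = 2.723 mol/dm³.
Along a PFR/batch, dC_P/dC_M = −r_P/(r_N+r_P) = −k₂/(k₂+k₁·C_M).
Integrating from C_{M0} to C_M: C_P = (0.0660/0.190)·ln[(0.0660+0.190·3.93)/(0.0660+0.190·2.72)] = 0.3474·ln(0.8127/0.5835) = 0.1151 mol/dm³.
Then C_N = (C_{M0}−C_M) − C_P = 1.207 − 0.1151 = 1.091 mol/dm³.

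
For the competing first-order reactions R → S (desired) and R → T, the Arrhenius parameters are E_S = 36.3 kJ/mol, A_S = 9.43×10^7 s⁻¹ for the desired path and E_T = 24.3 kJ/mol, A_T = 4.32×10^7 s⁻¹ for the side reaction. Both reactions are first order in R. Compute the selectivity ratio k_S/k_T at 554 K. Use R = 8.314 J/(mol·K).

0.161

Since both paths have the same order in R, the concentration cancels and S_{S/T} = k_S/k_T = (A_S/A_T)·exp[(E_T−E_S)/(RT)].
(E_T−E_S)/(RT) = (24.3−36.3)×10³/(8.314×554) = -12000/4606 = -2.605.
k_S/k_T = (9.43×10^7/4.32×10^7)·exp(-2.605) = 2.183 × 0.07388 = 0.161.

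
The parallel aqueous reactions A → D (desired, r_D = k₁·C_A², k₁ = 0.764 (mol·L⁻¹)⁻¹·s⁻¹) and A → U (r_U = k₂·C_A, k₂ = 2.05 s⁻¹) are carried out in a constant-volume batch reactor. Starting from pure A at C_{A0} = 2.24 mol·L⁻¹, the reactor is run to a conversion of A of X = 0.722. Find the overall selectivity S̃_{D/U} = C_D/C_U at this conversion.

0.513

C_A = C_{A0}(1−X) = 0.6227 mol·L⁻¹.
Along a PFR/batch, dC_U/dC_A = −r_U/(r_D+r_U) = −k₂/(k₂+k₁·C_A).
Integrating from C_{A0} to C_A: C_U = (2.05/0.764)·ln[(2.05+0.764·2.24)/(2.05+0.764·0.623)] = 2.683·ln(3.761/2.526) = 1.069 mol·L⁻¹.
Then C_D = (C_{A0}−C_A) − C_U = 1.617 − 1.069 = 0.5487 mol·L⁻¹.
S̃_{D/U} = C_D/C_U = 0.5487/1.069 = 0.513.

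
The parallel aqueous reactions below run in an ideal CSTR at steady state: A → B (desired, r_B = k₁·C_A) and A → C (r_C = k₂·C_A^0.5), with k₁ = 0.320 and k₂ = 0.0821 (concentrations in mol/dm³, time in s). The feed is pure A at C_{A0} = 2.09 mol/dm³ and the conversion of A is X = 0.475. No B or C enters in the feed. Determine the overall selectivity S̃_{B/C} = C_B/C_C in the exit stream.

4.08

Exit C_A = C_{A0}(1−X) = 2.09×0.525 = 1.097 mol/dm³.
A CSTR operates uniformly at the exit composition, giving r_B = 0.3511 and r_C = 0.08600 (each k·C_A^n at C_A = 1.097).
Overall selectivity = C_B/C_C = r_Bτ/(r_Cτ) = r_B/r_C = 4.08.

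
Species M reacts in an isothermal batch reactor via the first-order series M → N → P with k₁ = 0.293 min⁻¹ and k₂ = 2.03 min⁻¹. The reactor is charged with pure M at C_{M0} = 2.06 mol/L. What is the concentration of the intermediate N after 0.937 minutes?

0.212 mol/L

The intermediate concentration in a first-order A→B→C sequence is C_N = k₁C_{M0}(e^(−k₁t) − e^(−k₂t))/(k₂−k₁).
e^(−k₁t) = e^(−0.293×0.937) = e^(−0.2745) = 0.7599; e^(−k₂t) = e^(−1.902) = 0.1493.
C_N = 0.293×2.06/(2.03−0.293) × (0.7599−0.1493) = 0.3475×0.6107 = 0.2122 mol/L.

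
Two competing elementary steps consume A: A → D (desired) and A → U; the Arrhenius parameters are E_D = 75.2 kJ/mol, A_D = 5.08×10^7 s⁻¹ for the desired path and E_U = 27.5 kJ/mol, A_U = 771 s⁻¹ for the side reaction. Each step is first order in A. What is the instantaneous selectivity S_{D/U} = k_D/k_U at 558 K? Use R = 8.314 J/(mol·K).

2.26

With equal orders, S_{D/U} = k_D/k_U = (A_D/A_U)·exp[(E_U−E_D)/(RT)].
(E_U−E_D)/(RT) = (27.5−75.2)×10³/(8.314×558) = -47700/4639 = -10.28.
k_D/k_U = (5.08×10^7/771)·exp(-10.28) = 65888 × 3.425×10^-5 = 2.26.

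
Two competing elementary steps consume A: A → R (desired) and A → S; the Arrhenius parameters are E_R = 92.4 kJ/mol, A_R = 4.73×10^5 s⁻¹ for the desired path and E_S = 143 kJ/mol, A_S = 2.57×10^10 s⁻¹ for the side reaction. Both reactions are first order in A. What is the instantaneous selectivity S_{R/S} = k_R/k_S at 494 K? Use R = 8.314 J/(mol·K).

4.13

k_R/k_S = (A_R/A_S)·exp[−(E_R−E_S)/(RT)] = (A_R/A_S)·exp[(E_S−E_R)/(RT)].
(E_S−E_R)/(RT) = (143−92.4)×10³/(8.314×494) = 50600/4107 = 12.32.
k_R/k_S = (4.73×10^5/2.57×10^10)·exp(12.32) = 1.840×10^-5 × 2.242×10^5 = 4.13.
Since E_R < E_S, lowering the temperature improves selectivity toward R.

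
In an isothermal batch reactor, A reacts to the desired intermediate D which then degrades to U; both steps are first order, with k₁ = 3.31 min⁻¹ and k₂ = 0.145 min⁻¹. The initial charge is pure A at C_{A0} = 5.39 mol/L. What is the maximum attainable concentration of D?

At the optimum, C_{D,max}/C_{A0} = (k₁/k₂)^[k₂/(k₂−k₁)].
= (3.31/0.145)^(0.145/(0.145−3.31)) = (22.83)^(-0.04581) = 0.8665.
C_{D,max} = 0.8665×5.39 = 4.67 mol/L.

4.67 mol/L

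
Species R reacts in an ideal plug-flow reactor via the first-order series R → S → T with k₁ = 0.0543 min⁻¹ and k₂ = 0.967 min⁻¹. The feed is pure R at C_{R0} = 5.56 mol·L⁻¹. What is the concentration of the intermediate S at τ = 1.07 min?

0.195 mol·L⁻¹

Solving the coupled first-order balances gives C_S(τ) = [k₁/(k₂−k₁)]·C_{R0}·(e^(−k₁τ) − e^(−k₂τ)).
e^(−k₁τ) = e^(−0.0543×1.07) = e^(−0.05810) = 0.9436; e^(−k₂τ) = e^(−1.035) = 0.3553.
C_S = 0.0543×5.56/(0.967−0.0543) × (0.9436−0.3553) = 0.3308×0.5882 = 0.1946 mol·L⁻¹.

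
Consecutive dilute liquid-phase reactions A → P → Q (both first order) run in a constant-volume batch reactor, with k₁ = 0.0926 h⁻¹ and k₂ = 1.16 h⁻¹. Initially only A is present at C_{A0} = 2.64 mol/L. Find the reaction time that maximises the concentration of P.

2.37 h

Setting dC_P/dt = 0 gives t_opt = ln(k₂/k₁)/(k₂−k₁).
= ln(1.16/0.0926)/(1.16−0.0926) = ln(12.53)/1.067 = 2.528/1.067 = 2.37 h.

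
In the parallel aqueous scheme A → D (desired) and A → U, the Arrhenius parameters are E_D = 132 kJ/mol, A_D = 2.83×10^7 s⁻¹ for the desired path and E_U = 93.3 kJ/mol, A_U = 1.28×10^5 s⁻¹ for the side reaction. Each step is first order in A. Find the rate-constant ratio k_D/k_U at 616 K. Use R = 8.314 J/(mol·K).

0.116

Since both paths have the same order in A, the concentration cancels and S_{D/U} = k_D/k_U = (A_D/A_U)·exp[(E_U−E_D)/(RT)].
(E_U−E_D)/(RT) = (93.3−132)×10³/(8.314×616) = -38700/5121 = -7.556.
k_D/k_U = (2.83×10^7/1.28×10^5)·exp(-7.556) = 221.1 × 5.227×10^-4 = 0.116.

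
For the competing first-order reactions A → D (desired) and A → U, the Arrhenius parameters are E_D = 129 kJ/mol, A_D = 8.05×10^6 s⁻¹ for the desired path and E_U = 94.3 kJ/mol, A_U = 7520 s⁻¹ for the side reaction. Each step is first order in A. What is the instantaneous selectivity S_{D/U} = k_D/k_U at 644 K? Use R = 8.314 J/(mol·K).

Since both paths have the same order in A, the concentration cancels and S_{D/U} = k_D/k_U = (A_D/A_U)·exp[(E_U−E_D)/(RT)].
(E_U−E_D)/(RT) = (94.3−129)×10³/(8.314×644) = -34700/5354 = -6.481.
k_D/k_U = (8.05×10^6/7520)·exp(-6.481) = 1070 × 0.001532 = 1.64.

1.64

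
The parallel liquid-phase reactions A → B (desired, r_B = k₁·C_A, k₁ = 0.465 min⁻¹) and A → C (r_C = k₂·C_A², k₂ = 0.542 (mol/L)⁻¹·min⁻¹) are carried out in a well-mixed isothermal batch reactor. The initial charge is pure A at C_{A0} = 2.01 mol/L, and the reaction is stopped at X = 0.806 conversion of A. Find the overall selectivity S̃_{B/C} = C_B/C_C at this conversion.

0.788

C_A = C_{A0}(1−X) = 0.3899 mol/L.
Along a PFR/batch, dC_B/dC_A = −r_B/(r_B+r_C) = −k₁/(k₁+k₂·C_A).
Integrating from C_{A0} to C_A: C_B = (0.465/0.542)·ln[(0.465+0.542·2.01)/(0.465+0.542·0.390)] = 0.8579·ln(1.554/0.6763) = 0.7139 mol/L.
C_C = (C_{A0}−C_A)−C_B = 0.9061 mol/L; S̃_{B/C} = 0.7139/0.9061 = 0.788.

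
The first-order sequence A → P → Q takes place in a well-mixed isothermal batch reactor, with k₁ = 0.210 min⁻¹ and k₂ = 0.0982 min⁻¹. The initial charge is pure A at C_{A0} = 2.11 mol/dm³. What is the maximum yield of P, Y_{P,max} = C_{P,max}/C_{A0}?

0.513

Evaluating C_P at t_opt = ln(k₂/k₁)/(k₂−k₁) gives C_{P,max}/C_{A0} = (k₁/k₂)^[k₂/(k₂−k₁)].
= (0.210/0.0982)^(0.0982/(0.0982−0.210)) = (2.138)^(-0.8784) = 0.5129.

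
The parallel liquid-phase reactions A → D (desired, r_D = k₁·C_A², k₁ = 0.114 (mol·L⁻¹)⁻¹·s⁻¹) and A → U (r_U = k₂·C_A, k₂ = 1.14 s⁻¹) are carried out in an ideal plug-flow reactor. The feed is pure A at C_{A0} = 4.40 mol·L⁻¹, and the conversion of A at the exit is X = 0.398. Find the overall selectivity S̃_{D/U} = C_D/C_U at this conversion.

0.351

C_A = C_{A0}(1−X) = 2.649 mol·L⁻¹.
Along a PFR/batch, dC_U/dC_A = −r_U/(r_D+r_U) = −k₂/(k₂+k₁·C_A).
Integrating from C_{A0} to C_A: C_U = (1.14/0.114)·ln[(1.14+0.114·4.40)/(1.14+0.114·2.65)] = 10.000·ln(1.642/1.442) = 1.297 mol·L⁻¹.
Then C_D = (C_{A0}−C_A) − C_U = 1.751 − 1.297 = 0.4545 mol·L⁻¹.
S̃_{D/U} = C_D/C_U = 0.4545/1.297 = 0.351.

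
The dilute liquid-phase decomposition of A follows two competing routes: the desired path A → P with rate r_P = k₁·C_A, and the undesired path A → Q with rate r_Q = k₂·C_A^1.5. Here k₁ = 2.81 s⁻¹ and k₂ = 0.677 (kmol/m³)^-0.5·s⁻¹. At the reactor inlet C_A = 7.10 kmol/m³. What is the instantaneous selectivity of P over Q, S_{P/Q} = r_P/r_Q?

S_{P/Q} = r_P/r_Q = (k₁·C_A)/(k₂·C_A^1.5) = (k₁/k₂)·C_A^-0.5.
= (2.81×7.100) / (0.677×7.100^1.5) = 19.95/12.81 = 1.56.
The undesired path is higher order in A, so low C_A (CSTR or dilute feed) favours P.

1.56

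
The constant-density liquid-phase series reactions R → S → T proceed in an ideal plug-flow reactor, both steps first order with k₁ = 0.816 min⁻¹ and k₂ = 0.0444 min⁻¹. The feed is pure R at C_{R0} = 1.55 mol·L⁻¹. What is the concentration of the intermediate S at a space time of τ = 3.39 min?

1.31 mol·L⁻¹

The intermediate concentration in a first-order A→B→C sequence is C_S = k₁C_{R0}(e^(−k₁τ) − e^(−k₂τ))/(k₂−k₁).
e^(−k₁τ) = e^(−0.816×3.39) = e^(−2.766) = 0.06290; e^(−k₂τ) = e^(−0.1505) = 0.8603.
C_S = 0.816×1.55/(0.0444−0.816) × (0.06290−0.8603) = (-1.639)×(-0.7974) = 1.307 mol·L⁻¹.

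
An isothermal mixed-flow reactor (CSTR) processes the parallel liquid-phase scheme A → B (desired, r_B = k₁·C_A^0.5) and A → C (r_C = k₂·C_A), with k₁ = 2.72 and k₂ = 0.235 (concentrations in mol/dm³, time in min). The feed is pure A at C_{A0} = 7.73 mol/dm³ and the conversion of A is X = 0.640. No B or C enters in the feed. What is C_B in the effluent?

4.32 mol/dm³

Exit C_A = C_{A0}(1−X) = 7.73×0.360 = 2.783 mol/dm³.
Rates in a CSTR are evaluated at the outlet concentration: r_B = 2.72×2.783^0.5 = 4.537, r_C = 0.235×2.783 = 0.6540.
Fraction of consumed A going to B: r_B/(r_B+r_C) = 0.8740.
C_B = 0.8740·C_{A0}·X = 0.8740×7.73×0.640 = 4.32 mol/dm³.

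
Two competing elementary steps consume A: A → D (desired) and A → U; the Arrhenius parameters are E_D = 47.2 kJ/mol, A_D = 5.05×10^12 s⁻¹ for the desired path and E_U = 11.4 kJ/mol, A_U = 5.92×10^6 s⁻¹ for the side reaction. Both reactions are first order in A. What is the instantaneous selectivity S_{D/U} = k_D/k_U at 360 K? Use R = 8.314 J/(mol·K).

5.45

Since both paths have the same order in A, the concentration cancels and S_{D/U} = k_D/k_U = (A_D/A_U)·exp[(E_U−E_D)/(RT)].
(E_U−E_D)/(RT) = (11.4−47.2)×10³/(8.314×360) = -35800/2993 = -11.96.
k_D/k_U = (5.05×10^12/5.92×10^6)·exp(-11.96) = 8.530×10^5 × 6.388×10^-6 = 5.45.
Since E_D > E_U, raising the temperature improves selectivity toward D.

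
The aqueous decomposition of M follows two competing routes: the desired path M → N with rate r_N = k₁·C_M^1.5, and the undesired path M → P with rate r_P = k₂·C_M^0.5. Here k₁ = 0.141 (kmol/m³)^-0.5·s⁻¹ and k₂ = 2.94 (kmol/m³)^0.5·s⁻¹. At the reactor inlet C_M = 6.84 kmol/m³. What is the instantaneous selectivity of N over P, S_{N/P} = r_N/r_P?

0.328

S_{N/P} = r_N/r_P = (k₁·C_M^1.5)/(k₂·C_M^0.5) = (k₁/k₂)·C_M.
= (0.141×6.840^1.5) / (2.94×6.840^0.5) = 2.522/7.689 = 0.328.
Since the desired path is higher order in M, keeping C_M high (PFR or concentrated feed) favours N.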